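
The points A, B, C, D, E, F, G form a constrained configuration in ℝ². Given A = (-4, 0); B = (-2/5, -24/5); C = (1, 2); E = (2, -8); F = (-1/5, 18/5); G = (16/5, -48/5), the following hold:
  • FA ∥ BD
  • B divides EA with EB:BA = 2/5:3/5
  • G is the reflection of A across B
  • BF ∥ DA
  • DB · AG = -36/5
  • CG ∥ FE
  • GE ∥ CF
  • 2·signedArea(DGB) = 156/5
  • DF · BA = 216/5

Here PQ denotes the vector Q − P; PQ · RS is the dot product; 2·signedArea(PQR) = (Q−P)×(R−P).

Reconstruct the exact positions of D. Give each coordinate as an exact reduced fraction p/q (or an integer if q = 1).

1. D_x = -21/5  [BF ∥ DA ∩ FA ∥ BD]
2. D_y = -42/5  [BF ∥ DA ∩ FA ∥ BD]
   → D = (-21/5, -42/5)

D = (-21/5, -42/5)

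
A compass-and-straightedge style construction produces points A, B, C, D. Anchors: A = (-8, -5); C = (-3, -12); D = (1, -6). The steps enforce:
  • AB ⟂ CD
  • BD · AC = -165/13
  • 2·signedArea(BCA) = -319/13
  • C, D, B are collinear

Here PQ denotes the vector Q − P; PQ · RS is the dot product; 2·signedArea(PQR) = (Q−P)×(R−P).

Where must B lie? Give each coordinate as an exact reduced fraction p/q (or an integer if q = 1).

B = (-17/13, -123/13)

1. B_x = -17/13  [C, D, B are collinear ∩ AB ⟂ CD]
2. B_y = -123/13  [C, D, B are collinear ∩ AB ⟂ CD]
   → B = (-17/13, -123/13)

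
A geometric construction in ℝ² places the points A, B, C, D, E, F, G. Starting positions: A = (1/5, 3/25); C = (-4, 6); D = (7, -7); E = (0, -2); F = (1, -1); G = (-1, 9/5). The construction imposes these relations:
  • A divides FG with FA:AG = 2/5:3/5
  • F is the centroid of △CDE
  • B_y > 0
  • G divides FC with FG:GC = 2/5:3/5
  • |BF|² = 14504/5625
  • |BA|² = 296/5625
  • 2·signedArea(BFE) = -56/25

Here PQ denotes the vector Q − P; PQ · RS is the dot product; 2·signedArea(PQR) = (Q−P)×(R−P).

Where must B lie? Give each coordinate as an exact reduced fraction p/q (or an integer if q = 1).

1. B_x = 1/15  [line 1·x + -1·y + 6/25 = 0 ∩ |BF|² = 14504/5625]
2. B_y = 23/75  [line 1·x + -1·y + 6/25 = 0 ∩ |BF|² = 14504/5625]
   → B = (1/15, 23/75)

B = (1/15, 23/75)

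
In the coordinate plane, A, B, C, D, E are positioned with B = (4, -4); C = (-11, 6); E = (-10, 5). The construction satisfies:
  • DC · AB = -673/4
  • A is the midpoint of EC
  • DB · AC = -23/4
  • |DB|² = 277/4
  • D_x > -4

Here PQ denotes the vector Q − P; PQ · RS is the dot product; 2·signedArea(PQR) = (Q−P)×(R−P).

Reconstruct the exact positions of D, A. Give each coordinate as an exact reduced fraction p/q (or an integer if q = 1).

1. A_x = -21/2  [A is the midpoint of EC]
2. A_y = 11/2  [A is the midpoint of EC]
   → A = (-21/2, 11/2)
3. D_x = -3  [DC · AB = -673/4 ∩ DB · AC = -23/4]
4. D_y = 1/2  [DC · AB = -673/4 ∩ DB · AC = -23/4]
   → D = (-3, 1/2)

A = (-21/2, 11/2)
D = (-3, 1/2)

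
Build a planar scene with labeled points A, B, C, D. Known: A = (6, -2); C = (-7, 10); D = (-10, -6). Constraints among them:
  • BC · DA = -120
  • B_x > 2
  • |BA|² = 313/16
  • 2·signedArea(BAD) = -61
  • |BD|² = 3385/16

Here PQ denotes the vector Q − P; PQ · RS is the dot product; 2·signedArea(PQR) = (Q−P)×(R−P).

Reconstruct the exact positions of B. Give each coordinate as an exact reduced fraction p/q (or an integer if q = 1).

B = (11/4, 1)

1. B_x = 11/4  [2·signedArea(BAD) = -61 ∩ BC · DA = -120]
2. B_y = 1  [2·signedArea(BAD) = -61 ∩ BC · DA = -120]
   → B = (11/4, 1)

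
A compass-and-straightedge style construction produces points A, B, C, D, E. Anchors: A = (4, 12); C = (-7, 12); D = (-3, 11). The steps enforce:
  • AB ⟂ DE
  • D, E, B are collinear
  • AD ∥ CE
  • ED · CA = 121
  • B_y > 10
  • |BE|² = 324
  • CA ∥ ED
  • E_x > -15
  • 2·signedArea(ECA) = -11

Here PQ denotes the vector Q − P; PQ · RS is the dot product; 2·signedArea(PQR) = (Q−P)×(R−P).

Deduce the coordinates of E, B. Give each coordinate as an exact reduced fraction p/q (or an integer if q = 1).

1. E_x = -14  [CA ∥ ED ∩ AD ∥ CE]
2. E_y = 11  [CA ∥ ED ∩ AD ∥ CE]
   → E = (-14, 11)
3. B_x = 4  [D, E, B are collinear ∩ AB ⟂ DE]
4. B_y = 11  [D, E, B are collinear ∩ AB ⟂ DE]
   → B = (4, 11)

B = (4, 11)
E = (-14, 11)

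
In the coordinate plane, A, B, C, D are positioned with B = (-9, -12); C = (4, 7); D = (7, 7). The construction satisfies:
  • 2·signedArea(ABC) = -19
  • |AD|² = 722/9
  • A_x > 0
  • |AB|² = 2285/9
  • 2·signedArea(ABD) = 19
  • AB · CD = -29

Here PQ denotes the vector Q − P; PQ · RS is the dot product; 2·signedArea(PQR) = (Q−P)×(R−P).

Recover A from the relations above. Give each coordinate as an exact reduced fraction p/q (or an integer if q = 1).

A = (2/3, 2/3)

1. A_x = 2/3  [2·signedArea(ABC) = -19 ∩ AB · CD = -29]
2. A_y = 2/3  [2·signedArea(ABC) = -19 ∩ AB · CD = -29]
   → A = (2/3, 2/3)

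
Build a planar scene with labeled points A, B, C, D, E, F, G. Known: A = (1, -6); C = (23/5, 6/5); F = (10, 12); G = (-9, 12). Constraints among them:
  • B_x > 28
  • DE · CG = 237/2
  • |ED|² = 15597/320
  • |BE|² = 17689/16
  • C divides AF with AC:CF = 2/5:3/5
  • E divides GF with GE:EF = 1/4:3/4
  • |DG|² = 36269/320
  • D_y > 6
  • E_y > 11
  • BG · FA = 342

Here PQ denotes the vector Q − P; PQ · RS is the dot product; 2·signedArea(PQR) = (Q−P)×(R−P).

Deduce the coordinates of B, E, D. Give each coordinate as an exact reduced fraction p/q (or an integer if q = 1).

1. E_x = -17/4  [E divides GF with GE:EF = 1/4:3/4]
2. E_y = 12  [E divides GF with GE:EF = 1/4:3/4]
   → E = (-17/4, 12)
3. D_x = 7/40  [line 68/5·x + -54/5·y + 689/10 = 0 ∩ |DG|² = 36269/320]
4. D_y = 33/5  [line 68/5·x + -54/5·y + 689/10 = 0 ∩ |DG|² = 36269/320]
   → D = (7/40, 33/5)
5. B_x = 29  [line 9·x + 18·y + -477 = 0 ∩ |BE|² = 17689/16]
6. B_y = 12  [line 9·x + 18·y + -477 = 0 ∩ |BE|² = 17689/16]
   → B = (29, 12)

B = (29, 12)
D = (7/40, 33/5)
E = (-17/4, 12)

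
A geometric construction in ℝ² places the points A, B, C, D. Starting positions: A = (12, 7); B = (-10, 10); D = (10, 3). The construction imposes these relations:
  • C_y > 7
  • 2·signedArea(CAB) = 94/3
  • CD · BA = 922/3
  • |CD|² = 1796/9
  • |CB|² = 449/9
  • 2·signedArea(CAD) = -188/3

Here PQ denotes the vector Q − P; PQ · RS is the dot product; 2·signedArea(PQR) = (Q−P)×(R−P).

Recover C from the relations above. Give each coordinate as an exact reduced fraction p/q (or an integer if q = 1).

C = (-10/3, 23/3)

1. C_x = -10/3  [2·signedArea(CAB) = 94/3 ∩ CD · BA = 922/3]
2. C_y = 23/3  [2·signedArea(CAB) = 94/3 ∩ CD · BA = 922/3]
   → C = (-10/3, 23/3)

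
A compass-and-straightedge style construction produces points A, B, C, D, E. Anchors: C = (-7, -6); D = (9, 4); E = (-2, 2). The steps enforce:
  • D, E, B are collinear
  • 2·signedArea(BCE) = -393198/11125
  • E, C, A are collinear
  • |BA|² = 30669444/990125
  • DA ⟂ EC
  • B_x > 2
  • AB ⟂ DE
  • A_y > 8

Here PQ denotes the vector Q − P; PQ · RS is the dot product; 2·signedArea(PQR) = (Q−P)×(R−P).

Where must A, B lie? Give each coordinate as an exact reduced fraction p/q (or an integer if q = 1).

A = (177/89, 746/89)
B = (33201/11125, 32332/11125)

1. A_x = 177/89  [E, C, A are collinear ∩ DA ⟂ EC]
2. A_y = 746/89  [E, C, A are collinear ∩ DA ⟂ EC]
   → A = (177/89, 746/89)
3. B_x = 33201/11125  [D, E, B are collinear ∩ AB ⟂ DE]
4. B_y = 32332/11125  [D, E, B are collinear ∩ AB ⟂ DE]
   → B = (33201/11125, 32332/11125)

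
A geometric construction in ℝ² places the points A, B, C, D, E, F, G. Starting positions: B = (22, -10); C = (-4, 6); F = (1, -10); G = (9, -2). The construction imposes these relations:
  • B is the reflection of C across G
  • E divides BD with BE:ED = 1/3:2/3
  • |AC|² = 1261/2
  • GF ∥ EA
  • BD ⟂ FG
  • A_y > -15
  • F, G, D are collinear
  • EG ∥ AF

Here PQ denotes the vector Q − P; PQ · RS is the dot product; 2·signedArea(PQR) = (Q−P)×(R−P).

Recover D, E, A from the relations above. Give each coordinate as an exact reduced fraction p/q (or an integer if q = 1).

A = (21/2, -29/2)
D = (23/2, 1/2)
E = (37/2, -13/2)

1. D_x = 23/2  [F, G, D are collinear ∩ BD ⟂ FG]
2. D_y = 1/2  [F, G, D are collinear ∩ BD ⟂ FG]
   → D = (23/2, 1/2)
3. E_x = 37/2  [E divides BD with BE:ED = 1/3:2/3]
4. E_y = -13/2  [E divides BD with BE:ED = 1/3:2/3]
   → E = (37/2, -13/2)
5. A_x = 21/2  [EG ∥ AF ∩ GF ∥ EA]
6. A_y = -29/2  [EG ∥ AF ∩ GF ∥ EA]
   → A = (21/2, -29/2)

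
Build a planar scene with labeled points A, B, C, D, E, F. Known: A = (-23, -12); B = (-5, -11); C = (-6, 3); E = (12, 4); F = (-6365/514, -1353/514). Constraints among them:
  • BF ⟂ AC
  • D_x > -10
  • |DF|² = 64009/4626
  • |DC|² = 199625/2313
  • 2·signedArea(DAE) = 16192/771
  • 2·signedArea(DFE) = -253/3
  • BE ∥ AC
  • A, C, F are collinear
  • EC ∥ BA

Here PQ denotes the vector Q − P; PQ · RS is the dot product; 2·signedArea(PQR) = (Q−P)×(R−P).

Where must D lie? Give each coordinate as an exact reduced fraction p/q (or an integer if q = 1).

D = (-2550/257, -4180/771)

1. D_x = -2550/257  [2·signedArea(DFE) = -253/3 ∩ 2·signedArea(DAE) = 16192/771]
2. D_y = -4180/771  [2·signedArea(DFE) = -253/3 ∩ 2·signedArea(DAE) = 16192/771]
   → D = (-2550/257, -4180/771)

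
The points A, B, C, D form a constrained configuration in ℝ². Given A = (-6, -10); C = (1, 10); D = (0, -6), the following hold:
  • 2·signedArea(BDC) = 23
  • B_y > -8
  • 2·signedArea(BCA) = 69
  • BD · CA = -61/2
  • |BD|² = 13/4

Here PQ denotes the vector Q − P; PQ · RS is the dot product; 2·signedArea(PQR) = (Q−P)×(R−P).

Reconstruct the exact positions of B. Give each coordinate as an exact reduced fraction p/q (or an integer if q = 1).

1. B_x = -3/2  [2·signedArea(BDC) = 23 ∩ 2·signedArea(BCA) = 69]
2. B_y = -7  [2·signedArea(BDC) = 23 ∩ 2·signedArea(BCA) = 69]
   → B = (-3/2, -7)

B = (-3/2, -7)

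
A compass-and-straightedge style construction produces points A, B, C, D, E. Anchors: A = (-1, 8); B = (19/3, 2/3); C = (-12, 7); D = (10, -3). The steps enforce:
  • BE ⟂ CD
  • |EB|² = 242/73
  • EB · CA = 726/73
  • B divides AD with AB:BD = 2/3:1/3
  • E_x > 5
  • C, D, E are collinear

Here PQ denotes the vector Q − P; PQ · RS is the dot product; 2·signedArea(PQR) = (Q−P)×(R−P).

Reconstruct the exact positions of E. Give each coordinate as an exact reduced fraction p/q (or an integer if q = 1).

1. E_x = 1222/219  [C, D, E are collinear ∩ BE ⟂ CD]
2. E_y = -217/219  [C, D, E are collinear ∩ BE ⟂ CD]
   → E = (1222/219, -217/219)

E = (1222/219, -217/219)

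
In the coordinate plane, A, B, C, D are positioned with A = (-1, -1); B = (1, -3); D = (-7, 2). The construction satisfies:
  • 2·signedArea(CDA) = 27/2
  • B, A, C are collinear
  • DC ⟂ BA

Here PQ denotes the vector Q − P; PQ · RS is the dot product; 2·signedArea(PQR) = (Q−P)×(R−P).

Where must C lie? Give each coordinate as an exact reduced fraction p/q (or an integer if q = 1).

C = (-11/2, 7/2)

1. C_x = -11/2  [B, A, C are collinear ∩ DC ⟂ BA]
2. C_y = 7/2  [B, A, C are collinear ∩ DC ⟂ BA]
   → C = (-11/2, 7/2)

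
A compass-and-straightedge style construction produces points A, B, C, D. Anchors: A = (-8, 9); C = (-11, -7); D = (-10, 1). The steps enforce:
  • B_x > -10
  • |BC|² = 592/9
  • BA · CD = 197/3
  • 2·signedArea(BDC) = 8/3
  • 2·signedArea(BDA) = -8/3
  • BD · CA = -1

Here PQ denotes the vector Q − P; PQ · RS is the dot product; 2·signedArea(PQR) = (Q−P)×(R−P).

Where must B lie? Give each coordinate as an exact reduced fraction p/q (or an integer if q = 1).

1. B_x = -29/3  [2·signedArea(BDA) = -8/3 ∩ 2·signedArea(BDC) = 8/3]
2. B_y = 1  [2·signedArea(BDA) = -8/3 ∩ 2·signedArea(BDC) = 8/3]
   → B = (-29/3, 1)

B = (-29/3, 1)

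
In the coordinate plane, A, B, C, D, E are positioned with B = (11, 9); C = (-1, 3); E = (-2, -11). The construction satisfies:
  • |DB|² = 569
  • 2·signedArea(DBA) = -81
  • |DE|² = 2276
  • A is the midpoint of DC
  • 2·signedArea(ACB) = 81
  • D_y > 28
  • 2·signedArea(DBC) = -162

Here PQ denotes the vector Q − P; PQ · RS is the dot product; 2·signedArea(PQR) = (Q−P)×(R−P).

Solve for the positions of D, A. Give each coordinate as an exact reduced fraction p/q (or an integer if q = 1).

1. D_x = 24  [line 6·x + -12·y + 204 = 0 ∩ |DE|² = 2276]
2. D_y = 29  [line 6·x + -12·y + 204 = 0 ∩ |DE|² = 2276]
   → D = (24, 29)
3. A_x = 23/2  [A is the midpoint of DC]
4. A_y = 16  [A is the midpoint of DC]
   → A = (23/2, 16)

A = (23/2, 16)
D = (24, 29)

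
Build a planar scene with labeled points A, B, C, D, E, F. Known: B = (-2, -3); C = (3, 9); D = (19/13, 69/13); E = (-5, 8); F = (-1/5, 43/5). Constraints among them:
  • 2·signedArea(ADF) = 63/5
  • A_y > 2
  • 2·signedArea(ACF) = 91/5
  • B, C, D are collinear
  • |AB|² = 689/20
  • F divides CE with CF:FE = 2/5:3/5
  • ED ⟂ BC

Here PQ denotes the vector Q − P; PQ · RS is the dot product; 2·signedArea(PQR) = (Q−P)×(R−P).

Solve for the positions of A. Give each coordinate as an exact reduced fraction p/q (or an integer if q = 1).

A = (-11/10, 14/5)

1. A_x = -11/10  [2·signedArea(ACF) = 91/5 ∩ 2·signedArea(ADF) = 63/5]
2. A_y = 14/5  [2·signedArea(ACF) = 91/5 ∩ 2·signedArea(ADF) = 63/5]
   → A = (-11/10, 14/5)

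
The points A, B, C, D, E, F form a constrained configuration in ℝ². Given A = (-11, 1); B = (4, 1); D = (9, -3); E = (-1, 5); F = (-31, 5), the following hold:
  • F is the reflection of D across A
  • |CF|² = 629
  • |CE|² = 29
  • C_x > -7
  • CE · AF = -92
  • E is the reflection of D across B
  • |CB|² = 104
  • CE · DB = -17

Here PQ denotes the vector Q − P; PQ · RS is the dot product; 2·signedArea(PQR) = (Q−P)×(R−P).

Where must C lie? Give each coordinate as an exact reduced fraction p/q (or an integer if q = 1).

C = (-6, 3)

1. C_x = -6  [CE · AF = -92 ∩ CE · DB = -17]
2. C_y = 3  [CE · AF = -92 ∩ CE · DB = -17]
   → C = (-6, 3)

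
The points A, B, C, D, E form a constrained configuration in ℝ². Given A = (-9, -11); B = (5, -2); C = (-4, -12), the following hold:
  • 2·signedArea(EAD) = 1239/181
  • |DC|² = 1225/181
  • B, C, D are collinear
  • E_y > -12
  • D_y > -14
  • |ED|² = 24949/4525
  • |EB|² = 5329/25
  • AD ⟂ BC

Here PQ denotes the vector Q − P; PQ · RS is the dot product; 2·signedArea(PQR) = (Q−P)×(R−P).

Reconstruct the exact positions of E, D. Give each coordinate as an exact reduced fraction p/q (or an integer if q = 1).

D = (-1039/181, -2522/181)
E = (-6, -58/5)

1. D_x = -1039/181  [B, C, D are collinear ∩ AD ⟂ BC]
2. D_y = -2522/181  [B, C, D are collinear ∩ AD ⟂ BC]
   → D = (-1039/181, -2522/181)
3. E_x = -6  [line 531/181·x + 590/181·y + 10030/181 = 0 ∩ |ED|² = 24949/4525]
4. E_y = -58/5  [line 531/181·x + 590/181·y + 10030/181 = 0 ∩ |ED|² = 24949/4525]
   → E = (-6, -58/5)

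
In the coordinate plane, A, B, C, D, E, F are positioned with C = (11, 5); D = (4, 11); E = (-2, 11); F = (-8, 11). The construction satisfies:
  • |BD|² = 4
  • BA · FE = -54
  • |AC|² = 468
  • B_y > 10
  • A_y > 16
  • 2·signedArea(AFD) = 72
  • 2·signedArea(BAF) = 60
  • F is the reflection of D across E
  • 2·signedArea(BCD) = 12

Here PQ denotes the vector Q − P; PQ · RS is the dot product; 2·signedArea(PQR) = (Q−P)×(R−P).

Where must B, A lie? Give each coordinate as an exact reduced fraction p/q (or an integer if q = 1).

1. B_x = 2  [line -6·x + -7·y + 89 = 0 ∩ |BD|² = 4]
2. B_y = 11  [line -6·x + -7·y + 89 = 0 ∩ |BD|² = 4]
   → B = (2, 11)
3. A_x = -7  [2·signedArea(BAF) = 60 ∩ BA · FE = -54]
4. A_y = 17  [2·signedArea(BAF) = 60 ∩ BA · FE = -54]
   → A = (-7, 17)

A = (-7, 17)
B = (2, 11)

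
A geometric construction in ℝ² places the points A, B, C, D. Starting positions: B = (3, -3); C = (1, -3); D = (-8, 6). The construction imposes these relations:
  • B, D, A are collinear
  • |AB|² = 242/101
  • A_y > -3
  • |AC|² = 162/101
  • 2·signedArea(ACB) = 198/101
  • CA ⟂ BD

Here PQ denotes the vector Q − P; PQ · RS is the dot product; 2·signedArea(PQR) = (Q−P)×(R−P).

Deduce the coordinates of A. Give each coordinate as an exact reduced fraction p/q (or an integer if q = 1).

A = (182/101, -204/101)

1. A_x = 182/101  [B, D, A are collinear ∩ CA ⟂ BD]
2. A_y = -204/101  [B, D, A are collinear ∩ CA ⟂ BD]
   → A = (182/101, -204/101)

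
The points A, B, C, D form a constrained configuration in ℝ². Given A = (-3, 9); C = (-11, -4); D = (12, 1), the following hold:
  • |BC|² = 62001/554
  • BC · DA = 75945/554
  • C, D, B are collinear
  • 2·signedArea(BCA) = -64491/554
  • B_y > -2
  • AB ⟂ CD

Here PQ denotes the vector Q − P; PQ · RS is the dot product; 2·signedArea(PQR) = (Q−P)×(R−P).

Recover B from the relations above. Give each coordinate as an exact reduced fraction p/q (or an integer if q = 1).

B = (-367/554, -971/554)

1. B_x = -367/554  [C, D, B are collinear ∩ AB ⟂ CD]
2. B_y = -971/554  [C, D, B are collinear ∩ AB ⟂ CD]
   → B = (-367/554, -971/554)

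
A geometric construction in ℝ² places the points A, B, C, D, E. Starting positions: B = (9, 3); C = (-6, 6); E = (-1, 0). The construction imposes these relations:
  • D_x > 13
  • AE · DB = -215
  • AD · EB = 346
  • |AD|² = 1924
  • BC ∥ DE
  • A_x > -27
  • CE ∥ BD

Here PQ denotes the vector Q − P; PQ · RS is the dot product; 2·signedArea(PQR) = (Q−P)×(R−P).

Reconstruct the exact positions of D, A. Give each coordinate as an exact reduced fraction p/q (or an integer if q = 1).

A = (-26, 15)
D = (14, -3)

1. D_x = 14  [BC ∥ DE ∩ CE ∥ BD]
2. D_y = -3  [BC ∥ DE ∩ CE ∥ BD]
   → D = (14, -3)
3. A_x = -26  [AE · DB = -215 ∩ AD · EB = 346]
4. A_y = 15  [AE · DB = -215 ∩ AD · EB = 346]
   → A = (-26, 15)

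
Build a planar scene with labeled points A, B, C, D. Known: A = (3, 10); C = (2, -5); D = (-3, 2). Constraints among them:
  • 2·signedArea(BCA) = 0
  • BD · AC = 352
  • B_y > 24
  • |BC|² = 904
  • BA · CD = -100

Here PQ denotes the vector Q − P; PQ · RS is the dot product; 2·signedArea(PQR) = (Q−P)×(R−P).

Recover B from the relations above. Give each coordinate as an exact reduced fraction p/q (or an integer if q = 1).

B = (4, 25)

1. B_x = 4  [2·signedArea(BCA) = 0 ∩ BA · CD = -100]
2. B_y = 25  [2·signedArea(BCA) = 0 ∩ BA · CD = -100]
   → B = (4, 25)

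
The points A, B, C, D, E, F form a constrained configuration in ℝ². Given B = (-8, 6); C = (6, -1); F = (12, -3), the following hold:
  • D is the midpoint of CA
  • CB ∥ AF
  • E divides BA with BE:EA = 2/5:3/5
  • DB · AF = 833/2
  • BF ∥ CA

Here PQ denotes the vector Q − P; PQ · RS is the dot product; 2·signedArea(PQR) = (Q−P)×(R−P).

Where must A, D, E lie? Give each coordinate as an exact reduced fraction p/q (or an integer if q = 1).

A = (26, -10)
D = (16, -11/2)
E = (28/5, -2/5)

1. A_x = 26  [CB ∥ AF ∩ BF ∥ CA]
2. A_y = -10  [CB ∥ AF ∩ BF ∥ CA]
   → A = (26, -10)
3. D_x = 16  [D is the midpoint of CA]
4. D_y = -11/2  [D is the midpoint of CA]
   → D = (16, -11/2)
5. E_x = 28/5  [E divides BA with BE:EA = 2/5:3/5]
6. E_y = -2/5  [E divides BA with BE:EA = 2/5:3/5]
   → E = (28/5, -2/5)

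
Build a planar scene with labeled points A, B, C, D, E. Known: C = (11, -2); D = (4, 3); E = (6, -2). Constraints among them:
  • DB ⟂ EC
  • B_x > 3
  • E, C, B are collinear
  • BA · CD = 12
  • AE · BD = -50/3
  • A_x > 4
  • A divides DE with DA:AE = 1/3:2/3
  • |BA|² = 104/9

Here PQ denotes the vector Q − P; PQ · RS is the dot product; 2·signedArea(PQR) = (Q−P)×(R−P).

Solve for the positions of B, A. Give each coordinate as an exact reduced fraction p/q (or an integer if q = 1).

A = (14/3, 4/3)
B = (4, -2)

1. B_x = 4  [E, C, B are collinear ∩ DB ⟂ EC]
2. B_y = -2  [E, C, B are collinear ∩ DB ⟂ EC]
   → B = (4, -2)
3. A_x = 14/3  [A divides DE with DA:AE = 1/3:2/3]
4. A_y = 4/3  [A divides DE with DA:AE = 1/3:2/3]
   → A = (14/3, 4/3)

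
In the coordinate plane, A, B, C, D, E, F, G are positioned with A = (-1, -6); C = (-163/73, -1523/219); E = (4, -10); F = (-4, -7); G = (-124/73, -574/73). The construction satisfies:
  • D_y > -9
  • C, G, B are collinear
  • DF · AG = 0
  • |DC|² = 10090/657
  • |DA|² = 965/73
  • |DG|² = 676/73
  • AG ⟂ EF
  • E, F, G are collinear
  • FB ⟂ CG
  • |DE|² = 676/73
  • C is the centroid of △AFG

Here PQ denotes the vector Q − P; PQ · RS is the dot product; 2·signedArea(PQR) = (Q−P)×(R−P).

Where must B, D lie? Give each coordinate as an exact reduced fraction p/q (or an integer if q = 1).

1. B_x = -142117/53290  [C, G, B are collinear ∩ FB ⟂ CG]
2. B_y = -331261/53290  [C, G, B are collinear ∩ FB ⟂ CG]
   → B = (-142117/53290, -331261/53290)
3. D_x = 84/73  [line 51/73·x + 136/73·y + 1156/73 = 0 ∩ |DE|² = 676/73]
4. D_y = -652/73  [line 51/73·x + 136/73·y + 1156/73 = 0 ∩ |DE|² = 676/73]
   → D = (84/73, -652/73)

B = (-142117/53290, -331261/53290)
D = (84/73, -652/73)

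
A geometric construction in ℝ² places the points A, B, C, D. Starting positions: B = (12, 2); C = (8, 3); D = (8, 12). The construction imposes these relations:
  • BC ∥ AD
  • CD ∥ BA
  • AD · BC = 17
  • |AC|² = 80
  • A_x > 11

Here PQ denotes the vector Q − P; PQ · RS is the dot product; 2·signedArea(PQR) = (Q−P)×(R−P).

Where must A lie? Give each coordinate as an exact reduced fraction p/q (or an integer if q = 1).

A = (12, 11)

1. A_x = 12  [BC ∥ AD ∩ CD ∥ BA]
2. A_y = 11  [BC ∥ AD ∩ CD ∥ BA]
   → A = (12, 11)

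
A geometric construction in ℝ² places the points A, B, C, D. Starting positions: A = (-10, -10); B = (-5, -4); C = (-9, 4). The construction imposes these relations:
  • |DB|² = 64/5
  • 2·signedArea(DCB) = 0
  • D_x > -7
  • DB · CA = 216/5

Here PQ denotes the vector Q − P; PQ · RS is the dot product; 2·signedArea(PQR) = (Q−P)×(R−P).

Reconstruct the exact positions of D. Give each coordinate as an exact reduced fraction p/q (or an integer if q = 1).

D = (-33/5, -4/5)

1. D_x = -33/5  [2·signedArea(DCB) = 0 ∩ DB · CA = 216/5]
2. D_y = -4/5  [2·signedArea(DCB) = 0 ∩ DB · CA = 216/5]
   → D = (-33/5, -4/5)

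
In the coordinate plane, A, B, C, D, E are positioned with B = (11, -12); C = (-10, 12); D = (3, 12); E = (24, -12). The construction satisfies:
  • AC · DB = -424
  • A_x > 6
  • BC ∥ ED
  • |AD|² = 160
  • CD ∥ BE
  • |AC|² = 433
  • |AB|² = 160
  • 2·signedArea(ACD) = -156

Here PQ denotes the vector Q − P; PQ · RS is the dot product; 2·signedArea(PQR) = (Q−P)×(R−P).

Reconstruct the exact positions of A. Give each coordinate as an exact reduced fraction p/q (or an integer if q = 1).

1. A_x = 7  [2·signedArea(ACD) = -156 ∩ AC · DB = -424]
2. A_y = 0  [2·signedArea(ACD) = -156 ∩ AC · DB = -424]
   → A = (7, 0)

A = (7, 0)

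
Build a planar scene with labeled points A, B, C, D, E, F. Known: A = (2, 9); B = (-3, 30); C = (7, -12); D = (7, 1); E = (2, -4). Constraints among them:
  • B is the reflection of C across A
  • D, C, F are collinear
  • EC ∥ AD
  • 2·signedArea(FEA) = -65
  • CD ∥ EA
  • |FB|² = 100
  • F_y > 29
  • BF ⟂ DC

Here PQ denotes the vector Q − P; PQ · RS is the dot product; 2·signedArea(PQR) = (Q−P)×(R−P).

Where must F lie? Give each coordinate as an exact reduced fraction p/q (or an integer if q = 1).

F = (7, 30)

1. F_x = 7  [D, C, F are collinear ∩ BF ⟂ DC]
2. F_y = 30  [D, C, F are collinear ∩ BF ⟂ DC]
   → F = (7, 30)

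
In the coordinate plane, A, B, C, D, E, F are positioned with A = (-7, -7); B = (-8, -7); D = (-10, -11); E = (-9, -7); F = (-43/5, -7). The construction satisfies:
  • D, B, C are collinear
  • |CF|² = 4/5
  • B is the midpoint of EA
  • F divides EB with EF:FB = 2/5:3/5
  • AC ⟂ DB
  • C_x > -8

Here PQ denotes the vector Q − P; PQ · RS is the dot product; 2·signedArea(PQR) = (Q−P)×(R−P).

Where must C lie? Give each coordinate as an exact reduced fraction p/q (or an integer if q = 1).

C = (-39/5, -33/5)

1. C_x = -39/5  [D, B, C are collinear ∩ AC ⟂ DB]
2. C_y = -33/5  [D, B, C are collinear ∩ AC ⟂ DB]
   → C = (-39/5, -33/5)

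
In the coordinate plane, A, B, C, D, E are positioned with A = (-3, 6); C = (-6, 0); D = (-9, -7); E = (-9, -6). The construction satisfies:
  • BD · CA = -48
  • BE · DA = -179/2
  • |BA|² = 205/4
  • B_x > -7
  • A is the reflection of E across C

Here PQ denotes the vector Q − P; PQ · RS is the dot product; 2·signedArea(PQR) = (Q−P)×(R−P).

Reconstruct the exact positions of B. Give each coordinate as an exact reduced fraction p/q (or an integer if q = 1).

B = (-6, -1/2)

1. B_x = -6  [BD · CA = -48 ∩ BE · DA = -179/2]
2. B_y = -1/2  [BD · CA = -48 ∩ BE · DA = -179/2]
   → B = (-6, -1/2)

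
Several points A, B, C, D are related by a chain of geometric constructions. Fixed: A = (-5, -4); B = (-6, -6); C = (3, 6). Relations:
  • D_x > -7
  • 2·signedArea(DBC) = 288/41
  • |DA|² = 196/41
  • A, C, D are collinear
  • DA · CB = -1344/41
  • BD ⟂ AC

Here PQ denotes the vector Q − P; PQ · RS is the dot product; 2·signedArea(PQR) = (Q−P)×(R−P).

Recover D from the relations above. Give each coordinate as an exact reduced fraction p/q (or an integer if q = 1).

1. D_x = -261/41  [A, C, D are collinear ∩ BD ⟂ AC]
2. D_y = -234/41  [A, C, D are collinear ∩ BD ⟂ AC]
   → D = (-261/41, -234/41)

D = (-261/41, -234/41)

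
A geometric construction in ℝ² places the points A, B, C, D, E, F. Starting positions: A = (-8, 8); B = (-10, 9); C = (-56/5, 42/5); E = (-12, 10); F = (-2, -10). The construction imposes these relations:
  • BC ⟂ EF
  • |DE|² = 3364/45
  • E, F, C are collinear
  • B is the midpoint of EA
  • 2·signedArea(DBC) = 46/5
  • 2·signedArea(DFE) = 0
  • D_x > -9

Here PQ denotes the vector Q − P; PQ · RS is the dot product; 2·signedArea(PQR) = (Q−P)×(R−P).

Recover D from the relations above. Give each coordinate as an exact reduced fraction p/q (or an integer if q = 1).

D = (-122/15, 34/15)

1. D_x = -122/15  [2·signedArea(DFE) = 0 ∩ 2·signedArea(DBC) = 46/5]
2. D_y = 34/15  [2·signedArea(DFE) = 0 ∩ 2·signedArea(DBC) = 46/5]
   → D = (-122/15, 34/15)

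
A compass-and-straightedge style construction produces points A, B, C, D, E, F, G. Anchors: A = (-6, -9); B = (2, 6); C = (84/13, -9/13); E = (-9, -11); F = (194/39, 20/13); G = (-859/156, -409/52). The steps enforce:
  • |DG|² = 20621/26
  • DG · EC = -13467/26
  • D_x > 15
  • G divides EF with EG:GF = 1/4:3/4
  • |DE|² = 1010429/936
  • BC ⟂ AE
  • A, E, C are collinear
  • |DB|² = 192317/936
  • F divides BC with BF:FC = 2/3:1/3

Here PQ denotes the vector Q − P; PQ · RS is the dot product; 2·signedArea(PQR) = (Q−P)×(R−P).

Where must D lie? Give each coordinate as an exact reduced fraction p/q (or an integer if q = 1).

1. D_x = 2411/156  [line -201/13·x + -134/13·y + 1407/4 = 0 ∩ |DB|² = 192317/936]
2. D_y = 569/52  [line -201/13·x + -134/13·y + 1407/4 = 0 ∩ |DB|² = 192317/936]
   → D = (2411/156, 569/52)

D = (2411/156, 569/52)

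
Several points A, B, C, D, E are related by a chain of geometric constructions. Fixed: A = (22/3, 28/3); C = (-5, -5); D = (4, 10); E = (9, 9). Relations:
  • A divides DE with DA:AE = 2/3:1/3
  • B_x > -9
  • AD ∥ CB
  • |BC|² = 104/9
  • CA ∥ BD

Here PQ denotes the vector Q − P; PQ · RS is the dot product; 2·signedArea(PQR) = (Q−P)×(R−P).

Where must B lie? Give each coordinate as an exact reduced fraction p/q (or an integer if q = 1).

1. B_x = -25/3  [CA ∥ BD ∩ AD ∥ CB]
2. B_y = -13/3  [CA ∥ BD ∩ AD ∥ CB]
   → B = (-25/3, -13/3)

B = (-25/3, -13/3)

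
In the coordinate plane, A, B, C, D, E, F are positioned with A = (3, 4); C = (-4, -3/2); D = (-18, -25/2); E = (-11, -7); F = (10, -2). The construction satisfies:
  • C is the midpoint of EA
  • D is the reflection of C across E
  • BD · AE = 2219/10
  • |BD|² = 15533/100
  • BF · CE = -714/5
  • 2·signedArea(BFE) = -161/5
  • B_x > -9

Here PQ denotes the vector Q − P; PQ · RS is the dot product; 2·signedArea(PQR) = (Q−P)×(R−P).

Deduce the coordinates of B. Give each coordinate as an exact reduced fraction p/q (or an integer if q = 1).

1. B_x = -41/5  [2·signedArea(BFE) = -161/5 ∩ BF · CE = -714/5]
2. B_y = -24/5  [2·signedArea(BFE) = -161/5 ∩ BF · CE = -714/5]
   → B = (-41/5, -24/5)

B = (-41/5, -24/5)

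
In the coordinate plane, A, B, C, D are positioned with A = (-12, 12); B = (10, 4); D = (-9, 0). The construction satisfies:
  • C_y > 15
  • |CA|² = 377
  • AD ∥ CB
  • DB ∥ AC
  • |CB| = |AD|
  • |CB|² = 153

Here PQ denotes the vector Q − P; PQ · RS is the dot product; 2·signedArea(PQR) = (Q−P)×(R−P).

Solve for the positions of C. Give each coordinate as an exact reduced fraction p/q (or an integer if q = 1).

1. C_x = 7  [AD ∥ CB ∩ DB ∥ AC]
2. C_y = 16  [AD ∥ CB ∩ DB ∥ AC]
   → C = (7, 16)

C = (7, 16)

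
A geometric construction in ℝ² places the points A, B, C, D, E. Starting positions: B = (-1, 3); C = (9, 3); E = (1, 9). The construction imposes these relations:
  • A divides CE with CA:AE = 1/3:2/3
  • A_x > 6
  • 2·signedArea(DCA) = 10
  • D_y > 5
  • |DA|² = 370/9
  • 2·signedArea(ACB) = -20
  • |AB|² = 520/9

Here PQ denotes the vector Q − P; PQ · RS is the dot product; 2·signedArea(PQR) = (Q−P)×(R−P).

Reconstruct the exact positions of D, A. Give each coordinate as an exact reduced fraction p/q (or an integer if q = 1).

1. A_x = 19/3  [A divides CE with CA:AE = 1/3:2/3]
2. A_y = 5  [A divides CE with CA:AE = 1/3:2/3]
   → A = (19/3, 5)
3. D_x = 0  [line -2·x + -8/3·y + 16 = 0 ∩ |DA|² = 370/9]
4. D_y = 6  [line -2·x + -8/3·y + 16 = 0 ∩ |DA|² = 370/9]
   → D = (0, 6)

A = (19/3, 5)
D = (0, 6)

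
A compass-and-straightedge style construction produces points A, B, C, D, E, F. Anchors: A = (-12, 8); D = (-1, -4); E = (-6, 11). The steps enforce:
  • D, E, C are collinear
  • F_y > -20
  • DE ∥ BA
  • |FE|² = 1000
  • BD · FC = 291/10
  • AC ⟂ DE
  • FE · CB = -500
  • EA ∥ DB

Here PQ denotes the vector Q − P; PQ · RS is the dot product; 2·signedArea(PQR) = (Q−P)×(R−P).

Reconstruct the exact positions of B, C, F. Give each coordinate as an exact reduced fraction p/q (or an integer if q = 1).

B = (-7, -7)
C = (-57/10, 101/10)
F = (4, -19)

1. B_x = -7  [DE ∥ BA ∩ EA ∥ DB]
2. B_y = -7  [DE ∥ BA ∩ EA ∥ DB]
   → B = (-7, -7)
3. C_x = -57/10  [D, E, C are collinear ∩ AC ⟂ DE]
4. C_y = 101/10  [D, E, C are collinear ∩ AC ⟂ DE]
   → C = (-57/10, 101/10)
5. F_x = 4  [FE · CB = -500 ∩ BD · FC = 291/10]
6. F_y = -19  [FE · CB = -500 ∩ BD · FC = 291/10]
   → F = (4, -19)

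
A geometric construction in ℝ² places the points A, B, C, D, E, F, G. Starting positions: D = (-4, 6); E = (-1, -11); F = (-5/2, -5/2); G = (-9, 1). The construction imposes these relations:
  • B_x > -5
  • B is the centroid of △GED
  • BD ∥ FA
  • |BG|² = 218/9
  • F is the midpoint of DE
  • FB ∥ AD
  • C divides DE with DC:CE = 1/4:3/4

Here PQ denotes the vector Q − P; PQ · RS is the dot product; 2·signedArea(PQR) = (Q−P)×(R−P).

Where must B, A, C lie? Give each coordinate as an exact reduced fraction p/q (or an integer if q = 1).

A = (-11/6, 29/6)
B = (-14/3, -4/3)
C = (-13/4, 7/4)

1. B_x = -14/3  [B is the centroid of △GED]
2. B_y = -4/3  [B is the centroid of △GED]
   → B = (-14/3, -4/3)
3. A_x = -11/6  [FB ∥ AD ∩ BD ∥ FA]
4. A_y = 29/6  [FB ∥ AD ∩ BD ∥ FA]
   → A = (-11/6, 29/6)
5. C_x = -13/4  [C divides DE with DC:CE = 1/4:3/4]
6. C_y = 7/4  [C divides DE with DC:CE = 1/4:3/4]
   → C = (-13/4, 7/4)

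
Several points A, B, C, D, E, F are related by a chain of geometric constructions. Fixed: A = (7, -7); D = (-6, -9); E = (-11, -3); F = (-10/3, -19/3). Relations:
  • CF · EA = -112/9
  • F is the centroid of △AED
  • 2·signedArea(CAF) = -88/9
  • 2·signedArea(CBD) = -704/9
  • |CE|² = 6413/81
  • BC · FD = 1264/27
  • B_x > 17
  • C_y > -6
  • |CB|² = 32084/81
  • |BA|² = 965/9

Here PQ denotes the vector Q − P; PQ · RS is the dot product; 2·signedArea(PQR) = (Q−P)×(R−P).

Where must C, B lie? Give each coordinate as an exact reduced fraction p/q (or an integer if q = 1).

1. C_x = -22/9  [2·signedArea(CAF) = -88/9 ∩ CF · EA = -112/9]
2. C_y = -49/9  [2·signedArea(CAF) = -88/9 ∩ CF · EA = -112/9]
   → C = (-22/9, -49/9)
3. B_x = 52/3  [BC · FD = 1264/27 ∩ 2·signedArea(CBD) = -704/9]
4. B_y = -23/3  [BC · FD = 1264/27 ∩ 2·signedArea(CBD) = -704/9]
   → B = (52/3, -23/3)

B = (52/3, -23/3)
C = (-22/9, -49/9)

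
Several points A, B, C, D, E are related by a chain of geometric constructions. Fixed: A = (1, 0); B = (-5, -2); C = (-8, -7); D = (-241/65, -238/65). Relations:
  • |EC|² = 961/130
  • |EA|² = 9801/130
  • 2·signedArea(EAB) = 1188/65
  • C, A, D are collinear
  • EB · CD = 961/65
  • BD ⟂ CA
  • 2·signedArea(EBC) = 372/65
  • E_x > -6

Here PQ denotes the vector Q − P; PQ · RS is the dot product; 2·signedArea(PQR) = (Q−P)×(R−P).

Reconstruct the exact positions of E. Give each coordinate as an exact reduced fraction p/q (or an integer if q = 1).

1. E_x = -761/130  [2·signedArea(EBC) = 372/65 ∩ EB · CD = 961/65]
2. E_y = -693/130  [2·signedArea(EBC) = 372/65 ∩ EB · CD = 961/65]
   → E = (-761/130, -693/130)

E = (-761/130, -693/130)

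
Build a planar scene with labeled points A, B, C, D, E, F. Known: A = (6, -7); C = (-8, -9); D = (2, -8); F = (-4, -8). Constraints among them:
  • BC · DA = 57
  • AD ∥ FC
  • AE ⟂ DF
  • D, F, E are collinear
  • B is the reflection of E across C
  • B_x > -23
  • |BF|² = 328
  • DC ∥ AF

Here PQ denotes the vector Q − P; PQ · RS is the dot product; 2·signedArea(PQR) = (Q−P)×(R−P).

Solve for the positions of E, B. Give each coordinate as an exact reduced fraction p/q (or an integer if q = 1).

1. E_x = 6  [D, F, E are collinear ∩ AE ⟂ DF]
2. E_y = -8  [D, F, E are collinear ∩ AE ⟂ DF]
   → E = (6, -8)
3. B_x = -22  [B is the reflection of E across C]
4. B_y = -10  [B is the reflection of E across C]
   → B = (-22, -10)

B = (-22, -10)
E = (6, -8)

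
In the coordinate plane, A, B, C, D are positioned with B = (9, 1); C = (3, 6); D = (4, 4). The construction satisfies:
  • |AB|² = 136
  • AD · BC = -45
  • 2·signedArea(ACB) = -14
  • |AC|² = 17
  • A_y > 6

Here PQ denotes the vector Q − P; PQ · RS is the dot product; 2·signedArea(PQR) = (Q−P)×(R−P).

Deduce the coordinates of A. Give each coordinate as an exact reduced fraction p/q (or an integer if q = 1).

1. A_x = -1  [2·signedArea(ACB) = -14 ∩ AD · BC = -45]
2. A_y = 7  [2·signedArea(ACB) = -14 ∩ AD · BC = -45]
   → A = (-1, 7)

A = (-1, 7)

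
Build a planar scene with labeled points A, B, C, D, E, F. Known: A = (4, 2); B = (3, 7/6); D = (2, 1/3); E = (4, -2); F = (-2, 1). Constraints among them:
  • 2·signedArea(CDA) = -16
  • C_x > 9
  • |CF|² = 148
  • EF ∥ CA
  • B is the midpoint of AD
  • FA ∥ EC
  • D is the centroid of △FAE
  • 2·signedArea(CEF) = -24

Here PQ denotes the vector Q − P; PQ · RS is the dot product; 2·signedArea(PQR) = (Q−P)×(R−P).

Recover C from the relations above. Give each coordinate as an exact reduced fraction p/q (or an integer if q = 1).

C = (10, -1)

1. C_x = 10  [EF ∥ CA ∩ FA ∥ EC]
2. C_y = -1  [EF ∥ CA ∩ FA ∥ EC]
   → C = (10, -1)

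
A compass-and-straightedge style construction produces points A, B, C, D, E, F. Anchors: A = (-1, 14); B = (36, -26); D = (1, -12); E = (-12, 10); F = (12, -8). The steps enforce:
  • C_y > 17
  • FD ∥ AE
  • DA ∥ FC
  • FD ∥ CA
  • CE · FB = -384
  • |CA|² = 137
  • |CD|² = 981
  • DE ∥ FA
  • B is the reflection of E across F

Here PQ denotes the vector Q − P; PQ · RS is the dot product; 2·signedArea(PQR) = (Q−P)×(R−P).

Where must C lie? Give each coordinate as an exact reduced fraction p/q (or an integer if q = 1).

C = (10, 18)

1. C_x = 10  [FD ∥ CA ∩ DA ∥ FC]
2. C_y = 18  [FD ∥ CA ∩ DA ∥ FC]
   → C = (10, 18)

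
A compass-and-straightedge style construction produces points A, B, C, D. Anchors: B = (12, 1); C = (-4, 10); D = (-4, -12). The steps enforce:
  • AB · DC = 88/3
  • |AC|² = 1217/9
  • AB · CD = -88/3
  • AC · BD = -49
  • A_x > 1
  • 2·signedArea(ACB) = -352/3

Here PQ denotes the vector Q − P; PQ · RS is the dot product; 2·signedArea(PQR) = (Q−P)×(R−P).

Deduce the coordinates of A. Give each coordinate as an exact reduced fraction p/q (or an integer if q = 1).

A = (4/3, -1/3)

1. A_x = 4/3  [AB · DC = 88/3 ∩ AC · BD = -49]
2. A_y = -1/3  [AB · DC = 88/3 ∩ AC · BD = -49]
   → A = (4/3, -1/3)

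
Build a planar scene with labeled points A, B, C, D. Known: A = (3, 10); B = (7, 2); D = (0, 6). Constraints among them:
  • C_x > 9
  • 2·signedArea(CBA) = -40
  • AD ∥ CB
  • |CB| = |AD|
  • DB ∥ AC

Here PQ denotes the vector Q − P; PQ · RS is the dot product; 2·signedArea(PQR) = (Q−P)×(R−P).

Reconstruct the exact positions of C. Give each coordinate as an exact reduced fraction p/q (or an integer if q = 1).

C = (10, 6)

1. C_x = 10  [AD ∥ CB ∩ DB ∥ AC]
2. C_y = 6  [AD ∥ CB ∩ DB ∥ AC]
   → C = (10, 6)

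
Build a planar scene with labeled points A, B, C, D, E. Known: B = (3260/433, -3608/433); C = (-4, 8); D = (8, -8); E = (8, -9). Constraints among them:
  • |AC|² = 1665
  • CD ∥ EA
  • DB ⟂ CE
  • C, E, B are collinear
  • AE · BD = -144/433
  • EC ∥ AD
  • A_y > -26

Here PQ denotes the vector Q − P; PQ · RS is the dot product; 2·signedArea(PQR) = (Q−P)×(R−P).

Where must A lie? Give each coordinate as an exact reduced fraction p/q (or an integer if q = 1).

1. A_x = 20  [EC ∥ AD ∩ CD ∥ EA]
2. A_y = -25  [EC ∥ AD ∩ CD ∥ EA]
   → A = (20, -25)

A = (20, -25)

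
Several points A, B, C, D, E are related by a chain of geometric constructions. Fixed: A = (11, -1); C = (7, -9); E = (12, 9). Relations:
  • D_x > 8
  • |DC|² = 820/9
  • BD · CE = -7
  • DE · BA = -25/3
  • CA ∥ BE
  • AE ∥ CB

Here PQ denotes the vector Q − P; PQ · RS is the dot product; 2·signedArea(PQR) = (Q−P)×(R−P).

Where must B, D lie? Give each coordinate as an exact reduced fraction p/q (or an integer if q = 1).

1. B_x = 8  [CA ∥ BE ∩ AE ∥ CB]
2. B_y = 1  [CA ∥ BE ∩ AE ∥ CB]
   → B = (8, 1)
3. D_x = 9  [DE · BA = -25/3 ∩ BD · CE = -7]
4. D_y = 1/3  [DE · BA = -25/3 ∩ BD · CE = -7]
   → D = (9, 1/3)

B = (8, 1)
D = (9, 1/3)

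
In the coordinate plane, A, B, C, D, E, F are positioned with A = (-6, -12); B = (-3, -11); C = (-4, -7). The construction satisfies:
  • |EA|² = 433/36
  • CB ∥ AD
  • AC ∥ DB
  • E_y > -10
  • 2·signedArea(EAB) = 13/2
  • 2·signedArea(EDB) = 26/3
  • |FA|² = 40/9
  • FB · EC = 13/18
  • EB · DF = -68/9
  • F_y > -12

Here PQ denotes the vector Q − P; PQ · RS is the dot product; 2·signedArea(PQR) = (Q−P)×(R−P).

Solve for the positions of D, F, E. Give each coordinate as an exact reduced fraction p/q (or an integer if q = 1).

D = (-5, -16)
E = (-4, -55/6)
F = (-4, -34/3)

1. D_x = -5  [AC ∥ DB ∩ CB ∥ AD]
2. D_y = -16  [AC ∥ DB ∩ CB ∥ AD]
   → D = (-5, -16)
3. E_x = -4  [2·signedArea(EDB) = 26/3 ∩ 2·signedArea(EAB) = 13/2]
4. E_y = -55/6  [2·signedArea(EDB) = 26/3 ∩ 2·signedArea(EAB) = 13/2]
   → E = (-4, -55/6)
5. F_x = -4  [FB · EC = 13/18 ∩ EB · DF = -68/9]
6. F_y = -34/3  [FB · EC = 13/18 ∩ EB · DF = -68/9]
   → F = (-4, -34/3)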